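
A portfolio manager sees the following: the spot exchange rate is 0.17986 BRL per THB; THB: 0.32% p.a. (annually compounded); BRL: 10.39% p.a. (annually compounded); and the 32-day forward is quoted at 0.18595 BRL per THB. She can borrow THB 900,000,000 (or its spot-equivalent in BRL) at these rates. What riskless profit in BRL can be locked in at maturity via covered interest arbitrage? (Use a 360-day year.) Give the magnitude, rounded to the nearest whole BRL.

BRL 4,099,943

T = 32/360 years.
Invest the THB and cover forward: 900,000,000 × 1.00028403063 × 0.18595 = BRL 167,402,533.95.
Convert at spot and invest in BRL: 900,000,000 × 0.17986 × 1.00882532571 = BRL 163,302,590.77.
The quoted forward overvalues THB, so borrow BRL, buy THB at spot, deposit the THB at 0.32%, and sell the proceeds forward at 0.18595.
The gap between the two covered legs is BRL 4,099,943.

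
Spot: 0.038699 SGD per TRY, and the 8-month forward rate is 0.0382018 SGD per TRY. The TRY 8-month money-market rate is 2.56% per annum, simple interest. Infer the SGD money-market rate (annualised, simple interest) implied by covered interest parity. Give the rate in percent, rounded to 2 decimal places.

T = 8/12 years.
F/S = 0.0382018/0.038699 = 0.9871521 = (growth of SGD) / (growth of TRY).
The TRY side grows by 1 + 0.0256×8/12 = 1.0170667.
So the SGD growth factor = 1.0039995.
(1.0039995 − 1)/T = 0.005999, i.e. 0.60%.

0.60%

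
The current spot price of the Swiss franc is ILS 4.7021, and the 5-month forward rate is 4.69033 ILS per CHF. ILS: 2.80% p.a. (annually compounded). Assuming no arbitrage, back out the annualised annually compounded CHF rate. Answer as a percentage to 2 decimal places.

3.42%

T = 5/12 years.
F/S = 4.69033/4.7021 = 0.9974969 = (growth of ILS) / (growth of CHF).
ILS growth factor: (1 + 0.0280)^(5/12) = 1.0115728.
So the CHF growth factor = 1.0141112.
Annualise: 1.0141112^(12/5) − 1 = 0.034202 = 3.42%.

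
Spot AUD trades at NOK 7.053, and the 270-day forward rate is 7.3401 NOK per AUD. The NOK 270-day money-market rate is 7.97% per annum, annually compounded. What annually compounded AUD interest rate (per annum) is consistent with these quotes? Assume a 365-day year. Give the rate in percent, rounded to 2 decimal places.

T = 270/365 years.
By CIP, F/S equals the NOK-to-AUD growth ratio: 7.3401/7.053 = 1.0407061.
The NOK side grows by (1 + 0.0797)^(270/365) = 1.0583643.
That pins the AUD growth at 1.0169675.
Annualise: 1.0169675^(365/270) − 1 = 0.023006 = 2.30%.

2.30%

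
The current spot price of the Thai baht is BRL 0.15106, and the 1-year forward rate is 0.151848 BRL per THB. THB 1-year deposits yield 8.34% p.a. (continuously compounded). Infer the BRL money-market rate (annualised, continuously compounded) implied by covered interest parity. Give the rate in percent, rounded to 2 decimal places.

8.86%

T = 1 year.
F/S = 0.151848/0.15106 = 1.0052165 = (growth of BRL) / (growth of THB).
THB growth factor: e^(0.0834×1) = 1.0869765.
That pins the BRL growth at 1.0926467.
Take logs: ln 1.0926467 / 1 = 0.088603, so 8.86%.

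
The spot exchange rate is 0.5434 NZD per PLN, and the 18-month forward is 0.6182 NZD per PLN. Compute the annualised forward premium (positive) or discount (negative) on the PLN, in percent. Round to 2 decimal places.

T = 18/12 years.
PLN trades forward at +13.76518% vs spot over the period.
Per annum: 0.1376518 / (18/12) = 0.091768 = 9.18%.

+9.18%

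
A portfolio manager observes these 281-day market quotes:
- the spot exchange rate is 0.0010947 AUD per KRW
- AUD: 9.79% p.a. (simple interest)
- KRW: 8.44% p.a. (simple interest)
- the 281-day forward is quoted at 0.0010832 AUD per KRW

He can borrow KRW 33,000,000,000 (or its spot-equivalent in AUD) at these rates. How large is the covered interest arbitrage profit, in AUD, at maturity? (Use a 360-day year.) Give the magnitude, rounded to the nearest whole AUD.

AUD 785,169

T = 281/360 years.
Route A — deposit KRW, sell forward: 33,000,000,000 × 1.0658788889 × 0.0010832 = AUD 38,100,480.41.
Route B — convert at spot, deposit AUD: 33,000,000,000 × 0.0010947 × 1.0764163889 = AUD 38,885,649.69.
The quoted forward undervalues KRW, so borrow KRW, convert to AUD at spot, deposit the AUD at 9.79%, and buy KRW forward at 0.0010832 to cover the loan.
Profit = 38,885,649.69 − 38,100,480.41 = AUD 785,169.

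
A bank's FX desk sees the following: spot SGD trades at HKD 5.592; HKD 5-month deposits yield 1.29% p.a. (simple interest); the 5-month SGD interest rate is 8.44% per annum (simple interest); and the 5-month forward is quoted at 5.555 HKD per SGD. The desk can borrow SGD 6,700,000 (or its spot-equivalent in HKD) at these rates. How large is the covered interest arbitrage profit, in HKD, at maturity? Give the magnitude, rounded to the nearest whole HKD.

T = 5/12 years.
Invest the SGD and cover forward: 6,700,000 × 1.0351666667 × 5.555 = HKD 38,527,350.58.
Convert at spot and invest in HKD: 6,700,000 × 5.592 × 1.005375 = HKD 37,667,781.90.
The quoted forward overvalues SGD, so borrow HKD, buy SGD at spot, deposit the SGD at 8.44%, and sell the proceeds forward at 5.555.
The gap between the two covered legs is HKD 859,569.

HKD 859,569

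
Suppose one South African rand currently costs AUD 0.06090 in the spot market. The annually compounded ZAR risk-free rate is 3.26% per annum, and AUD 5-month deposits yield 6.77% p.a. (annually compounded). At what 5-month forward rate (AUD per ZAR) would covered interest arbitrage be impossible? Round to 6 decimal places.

T = 5/12 years.
AUD growth factor: (1 + 0.0677)^(5/12) = 1.0276704.
ZAR growth factor: (1 + 0.0326)^(5/12) = 1.0134564.
Forward (AUD per ZAR) = 0.0609 × 1.0276704 / 1.0134564 = 0.06175414.

0.061754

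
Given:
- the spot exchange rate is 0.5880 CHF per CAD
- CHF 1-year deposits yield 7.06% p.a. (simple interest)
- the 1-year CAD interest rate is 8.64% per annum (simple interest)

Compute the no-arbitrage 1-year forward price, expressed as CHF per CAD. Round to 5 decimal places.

T = 1 year.
Growth of 1 CHF over T: 1 + 0.0706×1 = 1.070600.
CAD accumulates by 1 + 0.0864×1 = 1.086400.
CIP: F = S · (grow CHF)/(grow CAD) = 0.588 × 1.070600/1.086400 = 0.5794485 CHF per CAD.

0.57945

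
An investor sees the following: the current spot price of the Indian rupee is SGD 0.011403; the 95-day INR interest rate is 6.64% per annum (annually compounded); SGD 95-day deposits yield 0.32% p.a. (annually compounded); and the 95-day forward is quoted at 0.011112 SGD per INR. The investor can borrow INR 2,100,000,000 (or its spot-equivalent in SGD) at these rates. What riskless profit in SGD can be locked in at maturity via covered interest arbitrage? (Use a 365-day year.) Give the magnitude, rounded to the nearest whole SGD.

SGD 237,277

T = 95/365 years.
Invest the INR and cover forward: 2,100,000,000 × 1.016873395 × 0.011112 = SGD 23,728,944.05.
Convert at spot and invest in SGD: 2,100,000,000 × 0.011403 × 1.0008318928 = SGD 23,966,220.75.
The quoted forward undervalues INR, so borrow INR, convert to SGD at spot, deposit the SGD at 0.32%, and buy INR forward at 0.011112 to cover the loan.
Profit = 23,966,220.75 − 23,728,944.05 = SGD 237,277.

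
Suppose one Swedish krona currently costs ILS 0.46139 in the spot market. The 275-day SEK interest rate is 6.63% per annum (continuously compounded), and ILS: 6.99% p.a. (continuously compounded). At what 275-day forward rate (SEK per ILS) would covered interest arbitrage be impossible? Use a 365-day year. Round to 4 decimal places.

2.1615

T = 275/365 years.
ILS accumulates by e^(0.0699×275/365) = 1.0540758.
SEK accumulates by e^(0.0663×275/365) = 1.0512207.
So F = 0.46139 × 1.0540758 / 1.0512207 = 0.4626431 (ILS/SEK).
Invert for SEK per ILS: 1 / 0.4626431 = 2.1615.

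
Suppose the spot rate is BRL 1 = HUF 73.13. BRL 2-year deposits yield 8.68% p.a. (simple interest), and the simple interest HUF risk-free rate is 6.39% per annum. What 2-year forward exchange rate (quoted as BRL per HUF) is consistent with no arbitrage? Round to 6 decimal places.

0.014230

T = 2 years.
HUF growth factor: 1 + 0.0639×2 = 1.127800.
Growth of 1 BRL over T: 1 + 0.0868×2 = 1.173600.
So F = 73.13 × 1.127800 / 1.173600 = 70.27609 (HUF/BRL).
Quoted the other way: 1/70.27609 = 0.014230 BRL per HUF.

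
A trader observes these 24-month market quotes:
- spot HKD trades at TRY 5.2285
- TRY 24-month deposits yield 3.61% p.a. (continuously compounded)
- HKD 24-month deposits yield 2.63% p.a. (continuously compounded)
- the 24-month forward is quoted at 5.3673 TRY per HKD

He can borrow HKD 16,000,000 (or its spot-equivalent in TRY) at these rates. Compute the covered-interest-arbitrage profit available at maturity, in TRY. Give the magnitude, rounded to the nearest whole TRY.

T = 2 years.
Keep in HKD, deliver into the forward: 16,000,000·1.0540079576·5.3673 = TRY 90,514,830.57.
Swap to TRY now, deposit: 16,000,000·5.2285·1.0748702966 = TRY 89,919,349.53.
The quoted forward overvalues HKD, so borrow TRY, buy HKD at spot, deposit the HKD at 2.63%, and sell the proceeds forward at 5.3673.
The gap between the two covered legs is TRY 595,481.

TRY 595,481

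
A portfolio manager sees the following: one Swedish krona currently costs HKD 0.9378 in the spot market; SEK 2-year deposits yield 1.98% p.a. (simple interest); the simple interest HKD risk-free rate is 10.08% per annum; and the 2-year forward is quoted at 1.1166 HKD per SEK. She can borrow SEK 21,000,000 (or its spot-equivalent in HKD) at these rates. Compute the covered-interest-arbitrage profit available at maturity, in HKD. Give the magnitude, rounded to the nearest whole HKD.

T = 2 years.
Route A — deposit SEK, sell forward: 21,000,000 × 1.039600 × 1.1166 = HKD 24,377,164.56.
Route B — convert at spot, deposit HKD: 21,000,000 × 0.9378 × 1.201600 = HKD 23,664,070.08.
The quoted forward overvalues SEK, so borrow HKD, buy SEK at spot, deposit the SEK at 1.98%, and sell the proceeds forward at 1.1166.
The gap between the two covered legs is HKD 713,094.

HKD 713,094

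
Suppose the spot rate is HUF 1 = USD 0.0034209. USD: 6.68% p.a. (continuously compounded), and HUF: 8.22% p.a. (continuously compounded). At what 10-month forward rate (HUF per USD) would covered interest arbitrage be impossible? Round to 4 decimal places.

296.0964

T = 10/12 years.
Growth of 1 USD over T: e^(0.0668×10/12) = 1.05724521.
Growth of 1 HUF over T: e^(0.0822×10/12) = 1.070900625.
Forward (USD per HUF) = 0.0034209 × 1.05724521 / 1.070900625 = 0.00337727895.
Invert for HUF per USD: 1 / 0.00337727895 = 296.0964.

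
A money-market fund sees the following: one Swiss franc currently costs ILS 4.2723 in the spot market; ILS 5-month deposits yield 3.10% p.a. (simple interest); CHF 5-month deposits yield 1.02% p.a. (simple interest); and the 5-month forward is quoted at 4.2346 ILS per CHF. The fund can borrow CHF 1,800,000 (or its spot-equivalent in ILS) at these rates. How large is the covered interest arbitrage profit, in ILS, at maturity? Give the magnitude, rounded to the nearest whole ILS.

T = 5/12 years.
Keep in CHF, deliver into the forward: 1,800,000·1.004250·4.2346 = ILS 7,654,674.69.
Swap to ILS now, deposit: 1,800,000·4.2723·1.012916667 = ILS 7,789,470.98.
The quoted forward undervalues CHF, so borrow CHF, convert to ILS at spot, deposit the ILS at 3.10%, and buy CHF forward at 4.2346 to cover the loan.
Arbitrage profit = |7,654,674.69 − 7,789,470.98| = ILS 134,796.

ILS 134,796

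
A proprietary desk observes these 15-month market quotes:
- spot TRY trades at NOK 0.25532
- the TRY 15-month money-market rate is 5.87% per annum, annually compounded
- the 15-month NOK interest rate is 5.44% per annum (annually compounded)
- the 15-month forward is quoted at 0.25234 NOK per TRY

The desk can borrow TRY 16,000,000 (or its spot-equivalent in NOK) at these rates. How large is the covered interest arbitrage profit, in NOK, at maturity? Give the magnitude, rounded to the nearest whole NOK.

T = 15/12 years.
Invest the TRY and cover forward: 16,000,000 × 1.073905685 × 0.25234 = NOK 4,335,829.77.
Convert at spot and invest in NOK: 16,000,000 × 0.25532 × 1.068456257 = NOK 4,364,772.02.
The quoted forward undervalues TRY, so borrow TRY, convert to NOK at spot, deposit the NOK at 5.44%, and buy TRY forward at 0.25234 to cover the loan.
The gap between the two covered legs is NOK 28,942.

NOK 28,942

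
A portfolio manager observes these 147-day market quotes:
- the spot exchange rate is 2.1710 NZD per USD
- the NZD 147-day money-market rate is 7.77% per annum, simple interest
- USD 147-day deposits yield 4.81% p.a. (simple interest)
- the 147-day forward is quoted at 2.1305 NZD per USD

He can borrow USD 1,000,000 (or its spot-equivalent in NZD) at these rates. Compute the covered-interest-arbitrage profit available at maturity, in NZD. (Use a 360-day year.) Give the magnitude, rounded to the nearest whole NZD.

NZD 67,536

T = 147/360 years.
Keep in USD, deliver into the forward: 1,000,000·1.019640833·2.1305 = NZD 2,172,344.79.
Swap to NZD now, deposit: 1,000,000·2.1710·1.0317275 = NZD 2,239,880.40.
The quoted forward undervalues USD, so borrow USD, convert to NZD at spot, deposit the NZD at 7.77%, and buy USD forward at 2.1305 to cover the loan.
The gap between the two covered legs is NZD 67,536.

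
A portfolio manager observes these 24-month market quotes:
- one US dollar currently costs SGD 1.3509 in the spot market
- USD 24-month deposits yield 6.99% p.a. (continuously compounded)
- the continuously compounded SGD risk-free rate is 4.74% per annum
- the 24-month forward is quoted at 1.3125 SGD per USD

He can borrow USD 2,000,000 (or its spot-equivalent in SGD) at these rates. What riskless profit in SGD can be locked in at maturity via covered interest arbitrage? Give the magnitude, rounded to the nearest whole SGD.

T = 2 years.
Invest the USD and cover forward: 2,000,000 × 1.150043767 × 1.3125 = SGD 3,018,864.89.
Convert at spot and invest in SGD: 2,000,000 × 1.3509 × 1.099438945 = SGD 2,970,464.14.
The quoted forward overvalues USD, so borrow SGD, buy USD at spot, deposit the USD at 6.99%, and sell the proceeds forward at 1.3125.
Profit = 3,018,864.89 − 2,970,464.14 = SGD 48,401.

SGD 48,401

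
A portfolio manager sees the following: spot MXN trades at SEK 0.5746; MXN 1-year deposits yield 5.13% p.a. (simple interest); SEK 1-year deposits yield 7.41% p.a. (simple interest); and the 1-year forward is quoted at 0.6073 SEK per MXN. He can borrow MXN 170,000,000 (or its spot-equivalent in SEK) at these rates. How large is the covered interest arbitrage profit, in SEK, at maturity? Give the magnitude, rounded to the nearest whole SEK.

SEK 3,617,027

T = 1 year.
Keep in MXN, deliver into the forward: 170,000,000·1.051300·0.6073 = SEK 108,537,263.30.
Swap to SEK now, deposit: 170,000,000·0.5746·1.074100 = SEK 104,920,236.20.
The quoted forward overvalues MXN, so borrow SEK, buy MXN at spot, deposit the MXN at 5.13%, and sell the proceeds forward at 0.6073.
Arbitrage profit = |108,537,263.30 − 104,920,236.20| = SEK 3,617,027.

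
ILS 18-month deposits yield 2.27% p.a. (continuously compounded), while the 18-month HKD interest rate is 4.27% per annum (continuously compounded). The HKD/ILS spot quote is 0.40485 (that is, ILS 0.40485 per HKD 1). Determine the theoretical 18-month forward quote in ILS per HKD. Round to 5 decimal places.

0.39288

T = 18/12 years.
ILS growth factor: e^(0.0227×18/12) = 1.0346363.
Growth of 1 HKD over T: e^(0.0427×18/12) = 1.0661457.
So F = 0.40485 × 1.0346363 / 1.0661457 = 0.3928849 (ILS/HKD).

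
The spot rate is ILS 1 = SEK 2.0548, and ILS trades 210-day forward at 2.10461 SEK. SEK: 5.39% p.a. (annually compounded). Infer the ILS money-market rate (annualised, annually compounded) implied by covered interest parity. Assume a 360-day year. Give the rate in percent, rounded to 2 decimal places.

T = 210/360 years.
By CIP, F/S equals the SEK-to-ILS growth ratio: 2.10461/2.0548 = 1.0242408.
The SEK side grows by (1 + 0.0539)^(210/360) = 1.0310973.
Hence g_ILS = 1.0066942.
Annualise: 1.0066942^(360/210) − 1 = 0.011503 = 1.15%.

1.15%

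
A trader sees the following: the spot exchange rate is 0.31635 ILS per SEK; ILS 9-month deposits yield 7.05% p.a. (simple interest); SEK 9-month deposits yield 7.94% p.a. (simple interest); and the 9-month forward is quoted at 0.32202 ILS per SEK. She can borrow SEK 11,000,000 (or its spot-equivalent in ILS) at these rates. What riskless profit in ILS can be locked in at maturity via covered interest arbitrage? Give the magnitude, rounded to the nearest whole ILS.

T = 9/12 years.
Invest the SEK and cover forward: 11,000,000 × 1.059550 × 0.32202 = ILS 3,753,159.20.
Convert at spot and invest in ILS: 11,000,000 × 0.31635 × 1.052875 = ILS 3,663,847.07.
The quoted forward overvalues SEK, so borrow ILS, buy SEK at spot, deposit the SEK at 7.94%, and sell the proceeds forward at 0.32202.
Profit = 3,753,159.20 − 3,663,847.07 = ILS 89,312.

ILS 89,312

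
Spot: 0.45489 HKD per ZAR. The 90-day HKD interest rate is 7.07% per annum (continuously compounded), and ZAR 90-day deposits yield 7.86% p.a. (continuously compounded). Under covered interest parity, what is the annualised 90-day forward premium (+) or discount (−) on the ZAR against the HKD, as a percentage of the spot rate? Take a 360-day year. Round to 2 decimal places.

T = 90/360 years.
No-arbitrage forward: 0.45489 × 1.0178321 / 1.0198443 = 0.45399248 HKD/ZAR.
(F − S)/S ÷ T = (0.45399248 − 0.45489)/0.45489/(90/360) = -0.007892 → -0.79%.

-0.79%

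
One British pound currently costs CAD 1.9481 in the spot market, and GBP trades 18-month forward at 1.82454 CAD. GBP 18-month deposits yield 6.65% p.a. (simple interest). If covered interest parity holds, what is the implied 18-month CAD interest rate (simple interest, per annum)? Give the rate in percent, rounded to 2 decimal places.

2.00%

T = 18/12 years.
By CIP, F/S equals the CAD-to-GBP growth ratio: 1.82454/1.9481 = 0.9365741.
The GBP side grows by 1 + 0.0665×18/12 = 1.099750.
That pins the CAD growth at 1.0299974.
(1.0299974 − 1)/T = 0.019998, i.e. 2.00%.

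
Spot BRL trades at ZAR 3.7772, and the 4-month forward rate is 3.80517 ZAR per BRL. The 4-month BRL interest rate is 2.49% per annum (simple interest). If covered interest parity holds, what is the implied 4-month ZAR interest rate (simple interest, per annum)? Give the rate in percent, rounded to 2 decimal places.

4.73%

T = 4/12 years.
By CIP, F/S equals the ZAR-to-BRL growth ratio: 3.80517/3.7772 = 1.0074050.
The BRL side grows by 1 + 0.0249×4/12 = 1.008300.
So the ZAR growth factor = 1.0157665.
r = (1.0157665 − 1)/(4/12) = 0.047300 → 4.73%.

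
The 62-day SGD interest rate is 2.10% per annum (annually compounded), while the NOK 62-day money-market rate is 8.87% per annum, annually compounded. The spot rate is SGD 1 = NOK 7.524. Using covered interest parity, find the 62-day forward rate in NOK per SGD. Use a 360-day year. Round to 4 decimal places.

7.6077

T = 62/360 years.
NOK growth factor: (1 + 0.0887)^(62/360) = 1.0147438.
SGD accumulates by (1 + 0.0210)^(62/360) = 1.0035856.
So F = 7.524 × 1.0147438 / 1.0035856 = 7.607654 (NOK/SGD).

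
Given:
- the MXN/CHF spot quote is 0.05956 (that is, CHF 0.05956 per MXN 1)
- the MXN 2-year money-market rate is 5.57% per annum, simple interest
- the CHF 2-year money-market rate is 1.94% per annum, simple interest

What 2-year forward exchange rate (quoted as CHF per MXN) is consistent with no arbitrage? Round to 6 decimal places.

0.055669

T = 2 years.
CHF accumulates by 1 + 0.0194×2 = 1.038800.
Growth of 1 MXN over T: 1 + 0.0557×2 = 1.111400.
Forward (CHF per MXN) = 0.05956 × 1.038800 / 1.111400 = 0.05566936.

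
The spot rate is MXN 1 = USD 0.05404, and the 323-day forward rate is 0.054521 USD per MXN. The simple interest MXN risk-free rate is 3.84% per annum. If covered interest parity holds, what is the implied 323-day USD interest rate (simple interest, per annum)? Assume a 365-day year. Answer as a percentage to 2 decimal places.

T = 323/365 years.
CIP gives F = S · g_USD/g_MXN, so g_USD/g_MXN = 0.054521/0.05404 = 1.0089008.
MXN growth factor: 1 + 0.0384×323/365 = 1.0339814.
That pins the USD growth at 1.0431847.
r = (1.0431847 − 1)/(323/365) = 0.048800 → 4.88%.

4.88%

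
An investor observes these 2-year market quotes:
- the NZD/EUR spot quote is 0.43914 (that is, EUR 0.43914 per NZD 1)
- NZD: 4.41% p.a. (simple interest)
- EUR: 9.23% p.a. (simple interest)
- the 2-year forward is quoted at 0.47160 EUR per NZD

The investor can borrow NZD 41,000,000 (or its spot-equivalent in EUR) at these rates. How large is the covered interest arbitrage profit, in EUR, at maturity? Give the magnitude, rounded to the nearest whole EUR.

T = 2 years.
Route A — deposit NZD, sell forward: 41,000,000 × 1.088200 × 0.47160 = EUR 21,040,999.92.
Route B — convert at spot, deposit EUR: 41,000,000 × 0.43914 × 1.184600 = EUR 21,328,415.00.
The quoted forward undervalues NZD, so borrow NZD, convert to EUR at spot, deposit the EUR at 9.23%, and buy NZD forward at 0.47160 to cover the loan.
Profit = 21,328,415.00 − 21,040,999.92 = EUR 287,415.

EUR 287,415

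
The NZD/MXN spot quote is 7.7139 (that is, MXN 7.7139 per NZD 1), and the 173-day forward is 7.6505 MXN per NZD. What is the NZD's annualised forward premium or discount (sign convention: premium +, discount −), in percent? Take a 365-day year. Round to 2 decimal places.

-1.73%

T = 173/365 years.
NZD trades forward at -0.82189% vs spot over the period.
Annualise by dividing by T: -0.0082189 / (173/365) = -0.017340 → -1.73%.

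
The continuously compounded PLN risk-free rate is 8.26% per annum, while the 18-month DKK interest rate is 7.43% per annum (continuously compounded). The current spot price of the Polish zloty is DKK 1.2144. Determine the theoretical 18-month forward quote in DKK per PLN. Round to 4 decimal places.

T = 18/12 years.
DKK accumulates by e^(0.0743×18/12) = 1.1178978.
PLN growth factor: e^(0.0826×18/12) = 1.1319027.
Forward (DKK per PLN) = 1.2144 × 1.1178978 / 1.1319027 = 1.199374.

1.1994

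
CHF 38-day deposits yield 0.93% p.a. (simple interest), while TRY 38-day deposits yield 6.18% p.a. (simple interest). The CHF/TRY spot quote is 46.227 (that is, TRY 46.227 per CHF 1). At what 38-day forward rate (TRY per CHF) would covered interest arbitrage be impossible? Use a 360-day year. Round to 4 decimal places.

46.4829

T = 38/360 years.
TRY accumulates by 1 + 0.0618×38/360 = 1.00652333.
CHF growth factor: 1 + 0.0093×38/360 = 1.00098167.
CIP: F = S · (grow TRY)/(grow CHF) = 46.227 × 1.00652333/1.00098167 = 46.482923 TRY per CHF.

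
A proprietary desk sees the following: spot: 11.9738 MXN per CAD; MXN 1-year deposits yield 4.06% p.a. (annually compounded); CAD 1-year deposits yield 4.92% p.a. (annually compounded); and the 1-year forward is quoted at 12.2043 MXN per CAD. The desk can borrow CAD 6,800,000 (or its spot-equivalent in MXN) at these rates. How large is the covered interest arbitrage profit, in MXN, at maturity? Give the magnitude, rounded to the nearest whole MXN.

MXN 2,344,744

T = 1 year.
Keep in CAD, deliver into the forward: 6,800,000·1.049200·12.2043 = MXN 87,072,310.61.
Swap to MXN now, deposit: 6,800,000·11.9738·1.040600 = MXN 84,727,566.70.
The quoted forward overvalues CAD, so borrow MXN, buy CAD at spot, deposit the CAD at 4.92%, and sell the proceeds forward at 12.2043.
Profit = 87,072,310.61 − 84,727,566.70 = MXN 2,344,744.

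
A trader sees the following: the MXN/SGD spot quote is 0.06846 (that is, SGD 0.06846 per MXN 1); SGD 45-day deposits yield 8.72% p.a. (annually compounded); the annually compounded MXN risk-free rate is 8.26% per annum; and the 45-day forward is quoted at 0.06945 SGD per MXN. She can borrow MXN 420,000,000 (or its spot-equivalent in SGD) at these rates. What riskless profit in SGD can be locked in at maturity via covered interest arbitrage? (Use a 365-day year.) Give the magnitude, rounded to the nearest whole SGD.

SGD 404,706

T = 45/365 years.
Invest the MXN and cover forward: 420,000,000 × 1.0098328221 × 0.06945 = SGD 29,455,813.59.
Convert at spot and invest in SGD: 420,000,000 × 0.06846 × 1.0103608434 = SGD 29,051,107.40.
The quoted forward overvalues MXN, so borrow SGD, buy MXN at spot, deposit the MXN at 8.26%, and sell the proceeds forward at 0.06945.
The gap between the two covered legs is SGD 404,706.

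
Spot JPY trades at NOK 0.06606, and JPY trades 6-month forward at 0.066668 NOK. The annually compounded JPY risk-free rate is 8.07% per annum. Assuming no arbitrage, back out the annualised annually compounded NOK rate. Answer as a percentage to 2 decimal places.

10.07%

T = 6/12 years.
F/S = 0.066668/0.06606 = 1.0092038 = (growth of NOK) / (growth of JPY).
The JPY side grows by (1 + 0.0807)^(6/12) = 1.0395672.
That pins the NOK growth at 1.0491352.
r = 1.0491352^(12/6) − 1 = 0.100685 → 10.07%.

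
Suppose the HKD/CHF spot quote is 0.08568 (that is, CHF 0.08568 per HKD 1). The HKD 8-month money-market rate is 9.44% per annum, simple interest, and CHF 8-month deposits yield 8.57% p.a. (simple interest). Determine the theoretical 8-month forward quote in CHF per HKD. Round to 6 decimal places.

T = 8/12 years.
Growth of 1 CHF over T: 1 + 0.0857×8/12 = 1.0571333.
HKD growth factor: 1 + 0.0944×8/12 = 1.0629333.
So F = 0.08568 × 1.0571333 / 1.0629333 = 0.08521248 (CHF/HKD).

0.085212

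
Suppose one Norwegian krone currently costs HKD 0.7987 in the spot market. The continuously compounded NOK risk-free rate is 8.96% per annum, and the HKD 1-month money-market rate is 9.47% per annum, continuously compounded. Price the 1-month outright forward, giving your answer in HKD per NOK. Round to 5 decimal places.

T = 1/12 years.
HKD growth factor: e^(0.0947×1/12) = 1.0079229.
Growth of 1 NOK over T: e^(0.0896×1/12) = 1.0074946.
So F = 0.7987 × 1.0079229 / 1.0074946 = 0.7990395 (HKD/NOK).

0.79904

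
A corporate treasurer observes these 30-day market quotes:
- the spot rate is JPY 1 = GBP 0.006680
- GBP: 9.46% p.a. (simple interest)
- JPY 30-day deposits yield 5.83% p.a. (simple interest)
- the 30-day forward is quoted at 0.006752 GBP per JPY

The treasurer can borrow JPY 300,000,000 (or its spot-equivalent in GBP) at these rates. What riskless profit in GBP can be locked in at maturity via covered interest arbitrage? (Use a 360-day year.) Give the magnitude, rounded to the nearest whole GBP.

GBP 15,643

T = 30/360 years.
Keep in JPY, deliver into the forward: 300,000,000·1.004858333·0.006752 = GBP 2,035,441.04.
Swap to GBP now, deposit: 300,000,000·0.006680·1.007883333 = GBP 2,019,798.20.
The quoted forward overvalues JPY, so borrow GBP, buy JPY at spot, deposit the JPY at 5.83%, and sell the proceeds forward at 0.006752.
Arbitrage profit = |2,035,441.04 − 2,019,798.20| = GBP 15,643.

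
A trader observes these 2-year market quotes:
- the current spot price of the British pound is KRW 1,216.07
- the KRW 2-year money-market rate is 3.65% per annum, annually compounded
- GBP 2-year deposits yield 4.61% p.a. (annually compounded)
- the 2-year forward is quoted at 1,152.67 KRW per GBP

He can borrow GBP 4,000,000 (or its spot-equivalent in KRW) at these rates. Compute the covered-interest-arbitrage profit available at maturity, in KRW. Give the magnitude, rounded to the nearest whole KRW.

KRW 180,269,518

T = 2 years.
Route A — deposit GBP, sell forward: 4,000,000 × 1.09432521 × 1152.67 = KRW 5,045,583,359.24.
Route B — convert at spot, deposit KRW: 4,000,000 × 1216.07 × 1.07433225 = KRW 5,225,852,877.03.
The quoted forward undervalues GBP, so borrow GBP, convert to KRW at spot, deposit the KRW at 3.65%, and buy GBP forward at 1,152.67 to cover the loan.
The gap between the two covered legs is KRW 180,269,518.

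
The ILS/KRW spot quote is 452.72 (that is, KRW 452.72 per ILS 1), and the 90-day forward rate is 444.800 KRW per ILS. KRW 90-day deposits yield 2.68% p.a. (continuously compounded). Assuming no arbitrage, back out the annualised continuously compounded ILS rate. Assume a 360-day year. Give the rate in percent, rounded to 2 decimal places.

9.74%

T = 90/360 years.
By CIP, F/S equals the KRW-to-ILS growth ratio: 444.8/452.72 = 0.9825057.
The KRW side grows by e^(0.0268×90/360) = 1.0067225.
Hence g_ILS = 1.024648.
Take logs: ln 1.024648 / (90/360) = 0.097397, so 9.74%.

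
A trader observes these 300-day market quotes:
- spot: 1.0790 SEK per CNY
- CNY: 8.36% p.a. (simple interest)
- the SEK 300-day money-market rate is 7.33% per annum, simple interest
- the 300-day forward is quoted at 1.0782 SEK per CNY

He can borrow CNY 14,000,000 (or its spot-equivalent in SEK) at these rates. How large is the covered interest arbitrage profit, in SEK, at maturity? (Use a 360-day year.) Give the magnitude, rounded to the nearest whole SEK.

T = 300/360 years.
Keep in CNY, deliver into the forward: 14,000,000·1.0696666667·1.0782 = SEK 16,146,404.40.
Swap to SEK now, deposit: 14,000,000·1.0790·1.0610833333 = SEK 16,028,724.83.
The quoted forward overvalues CNY, so borrow SEK, buy CNY at spot, deposit the CNY at 8.36%, and sell the proceeds forward at 1.0782.
The gap between the two covered legs is SEK 117,680.

SEK 117,680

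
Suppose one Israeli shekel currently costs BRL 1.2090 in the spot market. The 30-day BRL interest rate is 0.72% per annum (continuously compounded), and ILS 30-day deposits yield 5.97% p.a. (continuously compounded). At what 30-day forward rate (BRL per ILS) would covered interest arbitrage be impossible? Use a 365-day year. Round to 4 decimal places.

1.2038

T = 30/365 years.
Growth of 1 BRL over T: e^(0.0072×30/365) = 1.000592.
ILS growth factor: e^(0.0597×30/365) = 1.0049189.
CIP: F = S · (grow BRL)/(grow ILS) = 1.209 × 1.000592/1.0049189 = 1.203794 BRL per ILS.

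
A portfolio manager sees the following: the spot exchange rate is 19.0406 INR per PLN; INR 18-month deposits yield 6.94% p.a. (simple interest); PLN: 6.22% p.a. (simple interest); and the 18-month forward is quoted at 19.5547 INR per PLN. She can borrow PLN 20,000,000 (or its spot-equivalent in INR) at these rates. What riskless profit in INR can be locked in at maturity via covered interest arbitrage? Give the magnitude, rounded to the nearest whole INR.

INR 7,128,541

T = 18/12 years.
Keep in PLN, deliver into the forward: 20,000,000·1.093300·19.5547 = INR 427,583,070.20.
Swap to INR now, deposit: 20,000,000·19.0406·1.104100 = INR 420,454,529.20.
The quoted forward overvalues PLN, so borrow INR, buy PLN at spot, deposit the PLN at 6.22%, and sell the proceeds forward at 19.5547.
Arbitrage profit = |427,583,070.20 − 420,454,529.20| = INR 7,128,541.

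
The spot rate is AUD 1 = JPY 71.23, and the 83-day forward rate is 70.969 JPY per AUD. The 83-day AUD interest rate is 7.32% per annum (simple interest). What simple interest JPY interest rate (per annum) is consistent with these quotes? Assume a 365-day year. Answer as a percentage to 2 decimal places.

5.68%

T = 83/365 years.
F/S = 70.969/71.23 = 0.9963358 = (growth of JPY) / (growth of AUD).
AUD growth factor: 1 + 0.0732×83/365 = 1.0166455.
That pins the JPY growth at 1.0129203.
(1.0129203 − 1)/T = 0.056818, i.e. 5.68%.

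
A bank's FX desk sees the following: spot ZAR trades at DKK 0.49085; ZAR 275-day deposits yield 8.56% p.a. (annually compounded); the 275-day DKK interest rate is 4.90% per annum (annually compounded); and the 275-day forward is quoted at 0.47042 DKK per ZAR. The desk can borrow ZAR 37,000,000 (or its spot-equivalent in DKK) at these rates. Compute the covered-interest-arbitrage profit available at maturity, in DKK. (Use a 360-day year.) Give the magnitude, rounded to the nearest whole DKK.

DKK 304,833

T = 275/360 years.
Keep in ZAR, deliver into the forward: 37,000,000·1.0647503472·0.47042 = DKK 18,532,554.76.
Swap to DKK now, deposit: 37,000,000·0.49085·1.0372182857 = DKK 18,837,388.03.
The quoted forward undervalues ZAR, so borrow ZAR, convert to DKK at spot, deposit the DKK at 4.90%, and buy ZAR forward at 0.47042 to cover the loan.
The gap between the two covered legs is DKK 304,833.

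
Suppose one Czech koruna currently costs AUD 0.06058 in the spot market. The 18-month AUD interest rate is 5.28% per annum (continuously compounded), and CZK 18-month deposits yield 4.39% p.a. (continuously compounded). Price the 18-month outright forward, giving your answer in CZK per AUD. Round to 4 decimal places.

16.2882

T = 18/12 years.
Growth of 1 AUD over T: e^(0.0528×18/12) = 1.08242078.
CZK accumulates by e^(0.0439×18/12) = 1.0680665.
CIP: F = S · (grow AUD)/(grow CZK) = 0.06058 × 1.08242078/1.0680665 = 0.061394165 AUD per CZK.
Quoted the other way: 1/0.061394165 = 16.2882 CZK per AUD.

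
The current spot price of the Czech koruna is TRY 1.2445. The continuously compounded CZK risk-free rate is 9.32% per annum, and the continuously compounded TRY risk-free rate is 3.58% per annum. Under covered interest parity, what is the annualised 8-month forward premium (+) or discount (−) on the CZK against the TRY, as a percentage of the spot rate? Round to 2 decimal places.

T = 8/12 years.
CIP forward (TRY per CZK) = 1.2445 × 1.0241538/1.0641042 = 1.1977769.
Annualised premium = (F − S)/S × (1/T) = (1.1977769 − 1.2445)/1.2445 ÷ (8/12) = -5.63%.

-5.63%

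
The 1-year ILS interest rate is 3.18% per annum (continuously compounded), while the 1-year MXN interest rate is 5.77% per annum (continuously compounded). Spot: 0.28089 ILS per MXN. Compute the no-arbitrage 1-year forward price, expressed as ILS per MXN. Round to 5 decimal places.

T = 1 year.
ILS accumulates by e^(0.0318×1) = 1.032311.
MXN growth factor: e^(0.0577×1) = 1.0593971.
Forward (ILS per MXN) = 0.28089 × 1.032311 / 1.0593971 = 0.2737084.

0.27371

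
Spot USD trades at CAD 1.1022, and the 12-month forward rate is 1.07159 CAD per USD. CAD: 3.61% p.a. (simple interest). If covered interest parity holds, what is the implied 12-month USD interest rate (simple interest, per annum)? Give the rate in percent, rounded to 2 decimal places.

6.57%

T = 1 year.
By CIP, F/S equals the CAD-to-USD growth ratio: 1.07159/1.1022 = 0.9722283.
The CAD side grows by 1 + 0.0361×1 = 1.036100.
That pins the USD growth at 1.0656962.
r = (1.0656962 − 1)/1 = 0.065696 → 6.57%.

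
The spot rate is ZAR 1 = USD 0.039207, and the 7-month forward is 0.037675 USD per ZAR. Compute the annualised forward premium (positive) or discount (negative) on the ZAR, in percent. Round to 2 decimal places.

-6.70%

T = 7/12 years.
(F − S)/S = (0.037675 − 0.039207)/0.039207 = -0.0390747.
×(1/T) gives -6.70% p.a.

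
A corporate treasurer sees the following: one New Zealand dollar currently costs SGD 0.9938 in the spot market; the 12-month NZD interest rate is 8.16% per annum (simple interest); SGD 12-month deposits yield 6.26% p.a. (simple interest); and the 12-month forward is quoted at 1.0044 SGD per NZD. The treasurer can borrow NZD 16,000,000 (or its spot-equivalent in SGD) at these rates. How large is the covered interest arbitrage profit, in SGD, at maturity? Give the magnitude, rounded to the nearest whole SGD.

T = 1 year.
Keep in NZD, deliver into the forward: 16,000,000·1.081600·1.0044 = SGD 17,381,744.64.
Swap to SGD now, deposit: 16,000,000·0.9938·1.062600 = SGD 16,896,190.08.
The quoted forward overvalues NZD, so borrow SGD, buy NZD at spot, deposit the NZD at 8.16%, and sell the proceeds forward at 1.0044.
The gap between the two covered legs is SGD 485,555.

SGD 485,555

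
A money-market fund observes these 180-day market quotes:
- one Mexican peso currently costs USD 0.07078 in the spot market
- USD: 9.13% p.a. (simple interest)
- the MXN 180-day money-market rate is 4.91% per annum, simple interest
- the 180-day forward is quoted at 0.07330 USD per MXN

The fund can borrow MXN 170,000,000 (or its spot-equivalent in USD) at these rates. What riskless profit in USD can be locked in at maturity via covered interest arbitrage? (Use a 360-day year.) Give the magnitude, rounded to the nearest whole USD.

USD 185,029

T = 180/360 years.
Invest the MXN and cover forward: 170,000,000 × 1.024550 × 0.07330 = USD 12,766,917.55.
Convert at spot and invest in USD: 170,000,000 × 0.07078 × 1.045650 = USD 12,581,888.19.
The quoted forward overvalues MXN, so borrow USD, buy MXN at spot, deposit the MXN at 4.91%, and sell the proceeds forward at 0.07330.
The gap between the two covered legs is USD 185,029.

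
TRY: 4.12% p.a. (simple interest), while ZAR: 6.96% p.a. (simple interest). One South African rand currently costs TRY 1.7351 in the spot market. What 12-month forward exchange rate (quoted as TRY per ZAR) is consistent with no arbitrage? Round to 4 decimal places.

1.6890

T = 1 year.
TRY growth factor: 1 + 0.0412×1 = 1.041200.
Growth of 1 ZAR over T: 1 + 0.0696×1 = 1.069600.
So F = 1.7351 × 1.041200 / 1.069600 = 1.689030 (TRY/ZAR).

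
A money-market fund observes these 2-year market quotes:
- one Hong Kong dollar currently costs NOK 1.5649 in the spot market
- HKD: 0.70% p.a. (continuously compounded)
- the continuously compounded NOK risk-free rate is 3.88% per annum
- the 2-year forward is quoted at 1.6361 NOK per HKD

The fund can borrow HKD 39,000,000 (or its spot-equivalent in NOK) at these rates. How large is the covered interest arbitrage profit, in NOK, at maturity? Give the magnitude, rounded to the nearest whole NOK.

NOK 1,248,224

T = 2 years.
Keep in HKD, deliver into the forward: 39,000,000·1.0140984589·1.6361 = NOK 64,707,493.06.
Swap to NOK now, deposit: 39,000,000·1.5649·1.0806902961 = NOK 65,955,717.53.
The quoted forward undervalues HKD, so borrow HKD, convert to NOK at spot, deposit the NOK at 3.88%, and buy HKD forward at 1.6361 to cover the loan.
Profit = 65,955,717.53 − 64,707,493.06 = NOK 1,248,224.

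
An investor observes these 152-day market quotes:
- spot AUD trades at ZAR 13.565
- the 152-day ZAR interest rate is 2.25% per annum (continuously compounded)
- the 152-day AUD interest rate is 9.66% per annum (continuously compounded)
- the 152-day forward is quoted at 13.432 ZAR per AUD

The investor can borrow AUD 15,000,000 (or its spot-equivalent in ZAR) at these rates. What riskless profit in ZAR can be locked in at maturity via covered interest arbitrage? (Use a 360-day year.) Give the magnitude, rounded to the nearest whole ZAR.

T = 152/360 years.
Route A — deposit AUD, sell forward: 15,000,000 × 1.04162986747 × 13.432 = ZAR 209,867,585.70.
Route B — convert at spot, deposit ZAR: 15,000,000 × 13.565 × 1.00954526824 = ZAR 205,417,223.46.
The quoted forward overvalues AUD, so borrow ZAR, buy AUD at spot, deposit the AUD at 9.66%, and sell the proceeds forward at 13.432.
Arbitrage profit = |209,867,585.70 − 205,417,223.46| = ZAR 4,450,362.

ZAR 4,450,362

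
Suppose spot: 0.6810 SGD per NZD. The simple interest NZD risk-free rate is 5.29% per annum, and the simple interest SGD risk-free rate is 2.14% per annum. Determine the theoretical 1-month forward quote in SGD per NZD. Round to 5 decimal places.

0.67922

T = 1/12 years.
Growth of 1 SGD over T: 1 + 0.0214×1/12 = 1.0017833.
NZD growth factor: 1 + 0.0529×1/12 = 1.0044083.
CIP: F = S · (grow SGD)/(grow NZD) = 0.681 × 1.0017833/1.0044083 = 0.6792202 SGD per NZD.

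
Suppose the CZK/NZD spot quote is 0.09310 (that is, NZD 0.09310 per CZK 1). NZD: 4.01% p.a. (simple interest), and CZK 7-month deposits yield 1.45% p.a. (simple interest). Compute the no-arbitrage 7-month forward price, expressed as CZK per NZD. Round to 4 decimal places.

10.5844

T = 7/12 years.
NZD accumulates by 1 + 0.0401×7/12 = 1.02339167.
Growth of 1 CZK over T: 1 + 0.0145×7/12 = 1.00845833.
So F = 0.0931 × 1.02339167 / 1.00845833 = 0.094478633 (NZD/CZK).
Quoted the other way: 1/0.094478633 = 10.5844 CZK per NZD.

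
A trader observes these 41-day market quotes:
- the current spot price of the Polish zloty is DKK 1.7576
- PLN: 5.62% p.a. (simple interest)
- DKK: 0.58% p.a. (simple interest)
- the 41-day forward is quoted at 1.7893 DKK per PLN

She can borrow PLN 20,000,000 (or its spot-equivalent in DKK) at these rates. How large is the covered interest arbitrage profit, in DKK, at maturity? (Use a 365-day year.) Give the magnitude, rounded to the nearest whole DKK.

T = 41/365 years.
Keep in PLN, deliver into the forward: 20,000,000·1.0063128767·1.7893 = DKK 36,011,912.61.
Swap to DKK now, deposit: 20,000,000·1.7576·1.0006515068 = DKK 35,174,901.77.
The quoted forward overvalues PLN, so borrow DKK, buy PLN at spot, deposit the PLN at 5.62%, and sell the proceeds forward at 1.7893.
Arbitrage profit = |36,011,912.61 − 35,174,901.77| = DKK 837,011.

DKK 837,011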